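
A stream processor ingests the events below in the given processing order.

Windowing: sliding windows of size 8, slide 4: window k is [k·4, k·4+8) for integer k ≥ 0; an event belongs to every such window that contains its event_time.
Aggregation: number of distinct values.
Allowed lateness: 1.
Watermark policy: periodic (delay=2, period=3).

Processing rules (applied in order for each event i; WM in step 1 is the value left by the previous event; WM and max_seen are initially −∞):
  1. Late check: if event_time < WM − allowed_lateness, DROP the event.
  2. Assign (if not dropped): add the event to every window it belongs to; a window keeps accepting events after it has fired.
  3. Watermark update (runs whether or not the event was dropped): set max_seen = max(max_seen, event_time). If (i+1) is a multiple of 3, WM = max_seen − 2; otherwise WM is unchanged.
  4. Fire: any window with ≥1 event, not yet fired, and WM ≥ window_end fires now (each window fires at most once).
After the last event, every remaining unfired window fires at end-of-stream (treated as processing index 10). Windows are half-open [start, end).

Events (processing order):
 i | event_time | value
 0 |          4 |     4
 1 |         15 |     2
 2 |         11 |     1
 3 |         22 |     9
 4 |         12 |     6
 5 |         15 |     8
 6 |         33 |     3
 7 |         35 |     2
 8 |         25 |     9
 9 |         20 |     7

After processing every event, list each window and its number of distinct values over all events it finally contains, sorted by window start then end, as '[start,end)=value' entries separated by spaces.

[0,8)=1 [4,12)=2 [8,16)=4 [12,20)=3 [16,24)=1 [20,28)=1 [24,32)=1 [28,36)=2 [32,40)=2

i=0 t=4 v=4: → [4,12),[0,8); WM=−∞
i=1 t=15 v=2: → [12,20),[8,16); WM=−∞
i=2 t=11 v=1: → [8,16),[4,12); WM=13; [0,8) fires=1 [4,12) fires=2
i=3 t=22 v=9: → [20,28),[16,24); WM=13
i=4 t=12 v=6: → [12,20),[8,16); WM=13
i=5 t=15 v=8: → [12,20),[8,16); WM=20; [8,16) fires=4 [12,20) fires=3
i=6 t=33 v=3: → [32,40),[28,36); WM=20
i=7 t=35 v=2: → [32,40),[28,36); WM=20
i=8 t=25 v=9: → [24,32),[20,28); WM=33; [16,24) fires=1 [20,28) fires=1 [24,32) fires=1
i=9 t=20 v=7: DROP (t<33-1); WM=33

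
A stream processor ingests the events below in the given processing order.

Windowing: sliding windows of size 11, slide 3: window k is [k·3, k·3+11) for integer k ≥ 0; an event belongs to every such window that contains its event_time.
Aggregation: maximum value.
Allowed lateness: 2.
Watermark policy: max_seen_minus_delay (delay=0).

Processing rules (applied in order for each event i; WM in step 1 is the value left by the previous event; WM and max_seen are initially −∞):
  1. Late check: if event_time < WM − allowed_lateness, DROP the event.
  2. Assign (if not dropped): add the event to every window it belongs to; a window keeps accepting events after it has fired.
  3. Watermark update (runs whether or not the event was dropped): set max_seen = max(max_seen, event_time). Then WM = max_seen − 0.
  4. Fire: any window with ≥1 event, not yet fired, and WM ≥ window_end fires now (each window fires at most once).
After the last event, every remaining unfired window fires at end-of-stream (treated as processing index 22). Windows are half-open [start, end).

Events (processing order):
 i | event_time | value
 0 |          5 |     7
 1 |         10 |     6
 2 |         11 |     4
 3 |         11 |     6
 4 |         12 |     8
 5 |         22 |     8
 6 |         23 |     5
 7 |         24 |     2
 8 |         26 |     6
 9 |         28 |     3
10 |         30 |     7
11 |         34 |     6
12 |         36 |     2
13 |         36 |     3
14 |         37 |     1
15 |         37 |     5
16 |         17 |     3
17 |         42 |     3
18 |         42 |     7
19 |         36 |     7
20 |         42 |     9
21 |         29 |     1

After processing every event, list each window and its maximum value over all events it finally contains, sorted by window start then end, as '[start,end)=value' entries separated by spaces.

[0,11)=7 [3,14)=8 [6,17)=8 [9,20)=8 [12,23)=8 [15,26)=8 [18,29)=8 [21,32)=8 [24,35)=7 [27,38)=7 [30,41)=7 [33,44)=9 [36,47)=9 [39,50)=9 [42,53)=9

i=0 t=5 v=7: → [3,14),[0,11); WM=5
i=1 t=10 v=6: → [9,20),[6,17),[3,14),[0,11); WM=10
i=2 t=11 v=4: → [9,20),[6,17),[3,14); WM=11; [0,11) fires=7
i=3 t=11 v=6: → [9,20),[6,17),[3,14); WM=11
i=4 t=12 v=8: → [12,23),[9,20),[6,17),[3,14); WM=12
i=5 t=22 v=8: → [21,32),[18,29),[15,26),[12,23); WM=22; [3,14) fires=8 [6,17) fires=8 [9,20) fires=8
i=6 t=23 v=5: → [21,32),[18,29),[15,26); WM=23; [12,23) fires=8
i=7 t=24 v=2: → [24,35),[21,32),[18,29),[15,26); WM=24
i=8 t=26 v=6: → [24,35),[21,32),[18,29); WM=26; [15,26) fires=8
i=9 t=28 v=3: → [27,38),[24,35),[21,32),[18,29); WM=28
i=10 t=30 v=7: → [30,41),[27,38),[24,35),[21,32); WM=30; [18,29) fires=8
i=11 t=34 v=6: → [33,44),[30,41),[27,38),[24,35); WM=34; [21,32) fires=8
i=12 t=36 v=2: → [36,47),[33,44),[30,41),[27,38); WM=36; [24,35) fires=7
i=13 t=36 v=3: → [36,47),[33,44),[30,41),[27,38); WM=36
i=14 t=37 v=1: → [36,47),[33,44),[30,41),[27,38); WM=37
i=15 t=37 v=5: → [36,47),[33,44),[30,41),[27,38); WM=37
i=16 t=17 v=3: DROP (t<37-2); WM=37
i=17 t=42 v=3: → [42,53),[39,50),[36,47),[33,44); WM=42; [27,38) fires=7 [30,41) fires=7
i=18 t=42 v=7: → [42,53),[39,50),[36,47),[33,44); WM=42
i=19 t=36 v=7: DROP (t<42-2); WM=42
i=20 t=42 v=9: → [42,53),[39,50),[36,47),[33,44); WM=42
i=21 t=29 v=1: DROP (t<42-2); WM=42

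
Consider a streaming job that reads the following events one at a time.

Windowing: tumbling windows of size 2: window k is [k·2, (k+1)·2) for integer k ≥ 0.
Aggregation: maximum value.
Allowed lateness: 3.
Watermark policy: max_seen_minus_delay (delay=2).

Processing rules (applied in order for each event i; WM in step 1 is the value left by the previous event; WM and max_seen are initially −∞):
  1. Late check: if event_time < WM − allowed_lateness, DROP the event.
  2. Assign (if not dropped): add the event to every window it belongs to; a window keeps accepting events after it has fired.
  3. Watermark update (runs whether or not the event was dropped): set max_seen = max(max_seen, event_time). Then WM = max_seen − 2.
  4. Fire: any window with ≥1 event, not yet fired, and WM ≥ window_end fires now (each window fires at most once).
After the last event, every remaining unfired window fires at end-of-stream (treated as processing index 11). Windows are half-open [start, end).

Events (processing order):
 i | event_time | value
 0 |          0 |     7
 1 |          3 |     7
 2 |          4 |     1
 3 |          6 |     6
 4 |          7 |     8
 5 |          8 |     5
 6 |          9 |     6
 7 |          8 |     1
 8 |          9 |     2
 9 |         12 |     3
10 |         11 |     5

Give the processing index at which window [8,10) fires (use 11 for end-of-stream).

9

i=0 t=0 v=7: → [0,2); WM=-2
i=1 t=3 v=7: → [2,4); WM=1
i=2 t=4 v=1: → [4,6); WM=2; [0,2) fires=7
i=3 t=6 v=6: → [6,8); WM=4; [2,4) fires=7
i=4 t=7 v=8: → [6,8); WM=5
i=5 t=8 v=5: → [8,10); WM=6; [4,6) fires=1
i=6 t=9 v=6: → [8,10); WM=7
i=7 t=8 v=1: → [8,10); WM=7
i=8 t=9 v=2: → [8,10); WM=7
i=9 t=12 v=3: → [12,14); WM=10; [6,8) fires=8 [8,10) fires=6
i=10 t=11 v=5: → [10,12); WM=10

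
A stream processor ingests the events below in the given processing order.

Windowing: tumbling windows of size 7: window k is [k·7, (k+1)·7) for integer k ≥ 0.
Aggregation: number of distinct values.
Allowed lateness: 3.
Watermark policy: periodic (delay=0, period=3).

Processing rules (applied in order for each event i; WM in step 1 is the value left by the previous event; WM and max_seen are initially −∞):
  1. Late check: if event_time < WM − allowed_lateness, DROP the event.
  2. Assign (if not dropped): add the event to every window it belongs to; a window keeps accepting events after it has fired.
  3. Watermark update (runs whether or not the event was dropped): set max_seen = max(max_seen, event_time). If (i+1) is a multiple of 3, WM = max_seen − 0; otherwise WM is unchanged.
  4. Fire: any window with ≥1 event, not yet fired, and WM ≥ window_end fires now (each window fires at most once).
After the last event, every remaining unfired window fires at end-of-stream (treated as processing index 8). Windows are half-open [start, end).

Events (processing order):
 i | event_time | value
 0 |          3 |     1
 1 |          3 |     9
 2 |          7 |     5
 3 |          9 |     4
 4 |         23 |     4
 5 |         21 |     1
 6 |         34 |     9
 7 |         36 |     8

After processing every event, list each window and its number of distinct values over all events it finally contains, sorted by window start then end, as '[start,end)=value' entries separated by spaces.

[0,7)=2 [7,14)=2 [21,28)=2 [28,35)=1 [35,42)=1

i=0 t=3 v=1: → [0,7); WM=−∞
i=1 t=3 v=9: → [0,7); WM=−∞
i=2 t=7 v=5: → [7,14); WM=7; [0,7) fires=2
i=3 t=9 v=4: → [7,14); WM=7
i=4 t=23 v=4: → [21,28); WM=7
i=5 t=21 v=1: → [21,28); WM=23; [7,14) fires=2
i=6 t=34 v=9: → [28,35); WM=23
i=7 t=36 v=8: → [35,42); WM=23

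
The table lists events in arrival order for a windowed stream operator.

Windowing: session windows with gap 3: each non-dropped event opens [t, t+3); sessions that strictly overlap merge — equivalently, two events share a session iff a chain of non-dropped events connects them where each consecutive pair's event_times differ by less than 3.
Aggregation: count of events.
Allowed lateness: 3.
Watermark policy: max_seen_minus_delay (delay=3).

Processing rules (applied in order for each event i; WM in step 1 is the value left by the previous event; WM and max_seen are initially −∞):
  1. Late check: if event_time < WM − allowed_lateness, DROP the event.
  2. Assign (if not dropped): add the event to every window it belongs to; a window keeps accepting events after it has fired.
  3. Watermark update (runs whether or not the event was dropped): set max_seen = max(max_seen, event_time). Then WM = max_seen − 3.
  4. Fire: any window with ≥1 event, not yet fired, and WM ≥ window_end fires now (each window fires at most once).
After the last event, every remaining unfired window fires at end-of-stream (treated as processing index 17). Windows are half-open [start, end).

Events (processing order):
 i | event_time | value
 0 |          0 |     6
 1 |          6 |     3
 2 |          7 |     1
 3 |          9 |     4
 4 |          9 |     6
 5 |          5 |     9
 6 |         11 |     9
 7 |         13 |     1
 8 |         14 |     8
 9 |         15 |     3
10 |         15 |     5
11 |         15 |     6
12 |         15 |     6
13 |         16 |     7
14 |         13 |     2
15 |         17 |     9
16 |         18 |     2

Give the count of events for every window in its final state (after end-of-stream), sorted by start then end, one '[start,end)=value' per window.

i=0 t=0 v=6: → [0,3); WM=-3
i=1 t=6 v=3: → [6,9); WM=3
i=2 t=7 v=1: → [6,10); WM=4
i=3 t=9 v=4: → [6,12); WM=6
i=4 t=9 v=6: → [6,12); WM=6
i=5 t=5 v=9: → [5,12); WM=6
i=6 t=11 v=9: → [5,14); WM=8
i=7 t=13 v=1: → [5,16); WM=10
i=8 t=14 v=8: → [5,17); WM=11
i=9 t=15 v=3: → [5,18); WM=12
i=10 t=15 v=5: → [5,18); WM=12
i=11 t=15 v=6: → [5,18); WM=12
i=12 t=15 v=6: → [5,18); WM=12
i=13 t=16 v=7: → [5,19); WM=13
i=14 t=13 v=2: → [5,19); WM=13
i=15 t=17 v=9: → [5,20); WM=14
i=16 t=18 v=2: → [5,21); WM=15

[0,3)=1 [5,21)=16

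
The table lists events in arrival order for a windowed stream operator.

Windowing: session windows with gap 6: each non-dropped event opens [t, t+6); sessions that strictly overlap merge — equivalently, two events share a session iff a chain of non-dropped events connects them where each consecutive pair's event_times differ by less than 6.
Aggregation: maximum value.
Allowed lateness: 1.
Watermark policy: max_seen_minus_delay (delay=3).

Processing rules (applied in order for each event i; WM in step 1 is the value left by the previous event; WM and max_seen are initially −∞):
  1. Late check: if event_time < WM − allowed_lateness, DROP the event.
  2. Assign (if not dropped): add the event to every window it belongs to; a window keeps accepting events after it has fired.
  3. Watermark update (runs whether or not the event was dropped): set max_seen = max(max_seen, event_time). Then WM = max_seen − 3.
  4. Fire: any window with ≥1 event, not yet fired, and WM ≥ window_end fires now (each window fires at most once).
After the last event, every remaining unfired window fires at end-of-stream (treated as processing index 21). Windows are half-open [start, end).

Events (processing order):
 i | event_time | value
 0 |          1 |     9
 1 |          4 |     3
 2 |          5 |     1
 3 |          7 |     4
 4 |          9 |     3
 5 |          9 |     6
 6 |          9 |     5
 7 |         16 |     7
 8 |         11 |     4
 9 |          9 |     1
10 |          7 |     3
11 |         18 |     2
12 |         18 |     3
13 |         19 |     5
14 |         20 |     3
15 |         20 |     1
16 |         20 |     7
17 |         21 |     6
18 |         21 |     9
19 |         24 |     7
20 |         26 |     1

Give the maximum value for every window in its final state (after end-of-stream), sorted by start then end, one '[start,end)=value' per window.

[1,15)=9 [16,32)=9

i=0 t=1 v=9: → [1,7); WM=-2
i=1 t=4 v=3: → [1,10); WM=1
i=2 t=5 v=1: → [1,11); WM=2
i=3 t=7 v=4: → [1,13); WM=4
i=4 t=9 v=3: → [1,15); WM=6
i=5 t=9 v=6: → [1,15); WM=6
i=6 t=9 v=5: → [1,15); WM=6
i=7 t=16 v=7: → [16,22); WM=13
i=8 t=11 v=4: DROP (t<13-1); WM=13
i=9 t=9 v=1: DROP (t<13-1); WM=13
i=10 t=7 v=3: DROP (t<13-1); WM=13
i=11 t=18 v=2: → [16,24); WM=15
i=12 t=18 v=3: → [16,24); WM=15
i=13 t=19 v=5: → [16,25); WM=16
i=14 t=20 v=3: → [16,26); WM=17
i=15 t=20 v=1: → [16,26); WM=17
i=16 t=20 v=7: → [16,26); WM=17
i=17 t=21 v=6: → [16,27); WM=18
i=18 t=21 v=9: → [16,27); WM=18
i=19 t=24 v=7: → [16,30); WM=21
i=20 t=26 v=1: → [16,32); WM=23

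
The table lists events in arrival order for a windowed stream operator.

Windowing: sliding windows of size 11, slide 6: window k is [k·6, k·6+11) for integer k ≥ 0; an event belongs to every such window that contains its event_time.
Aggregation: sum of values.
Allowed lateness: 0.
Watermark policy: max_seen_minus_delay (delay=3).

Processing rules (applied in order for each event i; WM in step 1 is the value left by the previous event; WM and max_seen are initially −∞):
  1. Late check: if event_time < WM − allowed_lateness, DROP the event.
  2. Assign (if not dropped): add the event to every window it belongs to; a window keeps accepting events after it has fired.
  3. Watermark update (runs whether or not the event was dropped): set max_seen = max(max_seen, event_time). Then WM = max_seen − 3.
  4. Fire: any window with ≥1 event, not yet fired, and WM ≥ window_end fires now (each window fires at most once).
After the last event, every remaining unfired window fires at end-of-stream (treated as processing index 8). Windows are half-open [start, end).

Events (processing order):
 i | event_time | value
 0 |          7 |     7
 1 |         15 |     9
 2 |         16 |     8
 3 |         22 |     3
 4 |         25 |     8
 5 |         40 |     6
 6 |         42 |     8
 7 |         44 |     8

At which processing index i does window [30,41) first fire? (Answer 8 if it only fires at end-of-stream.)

i=0 t=7 v=7: → [6,17),[0,11); WM=4
i=1 t=15 v=9: → [12,23),[6,17); WM=12; [0,11) fires=7
i=2 t=16 v=8: → [12,23),[6,17); WM=13
i=3 t=22 v=3: → [18,29),[12,23); WM=19; [6,17) fires=24
i=4 t=25 v=8: → [24,35),[18,29); WM=22
i=5 t=40 v=6: → [36,47),[30,41); WM=37; [12,23) fires=20 [18,29) fires=11 [24,35) fires=8
i=6 t=42 v=8: → [42,53),[36,47); WM=39
i=7 t=44 v=8: → [42,53),[36,47); WM=41; [30,41) fires=6

7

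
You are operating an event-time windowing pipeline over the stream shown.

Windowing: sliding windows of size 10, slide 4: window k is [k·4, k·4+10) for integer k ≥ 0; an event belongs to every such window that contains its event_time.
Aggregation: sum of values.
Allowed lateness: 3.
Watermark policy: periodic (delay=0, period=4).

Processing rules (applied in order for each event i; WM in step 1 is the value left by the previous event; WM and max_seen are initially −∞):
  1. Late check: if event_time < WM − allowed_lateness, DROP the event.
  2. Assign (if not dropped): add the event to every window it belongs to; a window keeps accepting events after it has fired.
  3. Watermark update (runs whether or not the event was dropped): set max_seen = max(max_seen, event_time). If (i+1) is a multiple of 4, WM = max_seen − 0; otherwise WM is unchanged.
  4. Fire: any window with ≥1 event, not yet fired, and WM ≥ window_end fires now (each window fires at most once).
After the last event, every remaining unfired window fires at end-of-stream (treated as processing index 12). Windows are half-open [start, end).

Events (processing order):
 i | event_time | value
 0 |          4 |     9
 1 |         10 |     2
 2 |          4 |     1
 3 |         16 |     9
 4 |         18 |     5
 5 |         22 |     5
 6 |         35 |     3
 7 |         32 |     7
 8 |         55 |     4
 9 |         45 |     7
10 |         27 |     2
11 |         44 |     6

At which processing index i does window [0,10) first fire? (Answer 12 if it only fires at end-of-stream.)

3

i=0 t=4 v=9: → [4,14),[0,10); WM=−∞
i=1 t=10 v=2: → [8,18),[4,14); WM=−∞
i=2 t=4 v=1: → [4,14),[0,10); WM=−∞
i=3 t=16 v=9: → [16,26),[12,22),[8,18); WM=16; [0,10) fires=10 [4,14) fires=12
i=4 t=18 v=5: → [16,26),[12,22); WM=16
i=5 t=22 v=5: → [20,30),[16,26); WM=16
i=6 t=35 v=3: → [32,42),[28,38); WM=16
i=7 t=32 v=7: → [32,42),[28,38),[24,34); WM=35; [8,18) fires=11 [12,22) fires=14 [16,26) fires=19 [20,30) fires=5 [24,34) fires=7
i=8 t=55 v=4: → [52,62),[48,58); WM=35
i=9 t=45 v=7: → [44,54),[40,50),[36,46); WM=35
i=10 t=27 v=2: DROP (t<35-3); WM=35
i=11 t=44 v=6: → [44,54),[40,50),[36,46); WM=55; [28,38) fires=10 [32,42) fires=10 [36,46) fires=13 [40,50) fires=13 [44,54) fires=13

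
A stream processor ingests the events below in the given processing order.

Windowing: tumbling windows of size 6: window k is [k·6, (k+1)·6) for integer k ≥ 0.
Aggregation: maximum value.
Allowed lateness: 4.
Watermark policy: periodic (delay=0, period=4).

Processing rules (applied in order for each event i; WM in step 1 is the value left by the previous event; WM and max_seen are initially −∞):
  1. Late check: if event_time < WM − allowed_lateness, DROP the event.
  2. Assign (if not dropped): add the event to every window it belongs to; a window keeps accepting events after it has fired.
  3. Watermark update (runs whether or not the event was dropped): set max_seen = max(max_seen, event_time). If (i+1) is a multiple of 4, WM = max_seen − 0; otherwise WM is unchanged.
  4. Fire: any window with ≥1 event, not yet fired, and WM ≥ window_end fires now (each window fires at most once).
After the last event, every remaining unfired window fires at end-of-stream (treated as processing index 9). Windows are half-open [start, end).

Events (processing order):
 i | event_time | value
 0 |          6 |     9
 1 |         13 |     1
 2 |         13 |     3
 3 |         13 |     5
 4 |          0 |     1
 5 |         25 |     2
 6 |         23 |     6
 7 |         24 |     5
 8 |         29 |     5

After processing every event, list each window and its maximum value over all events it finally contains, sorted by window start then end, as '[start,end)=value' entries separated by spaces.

i=0 t=6 v=9: → [6,12); WM=−∞
i=1 t=13 v=1: → [12,18); WM=−∞
i=2 t=13 v=3: → [12,18); WM=−∞
i=3 t=13 v=5: → [12,18); WM=13; [6,12) fires=9
i=4 t=0 v=1: DROP (t<13-4); WM=13
i=5 t=25 v=2: → [24,30); WM=13
i=6 t=23 v=6: → [18,24); WM=13
i=7 t=24 v=5: → [24,30); WM=25; [12,18) fires=5 [18,24) fires=6
i=8 t=29 v=5: → [24,30); WM=25

[6,12)=9 [12,18)=5 [18,24)=6 [24,30)=5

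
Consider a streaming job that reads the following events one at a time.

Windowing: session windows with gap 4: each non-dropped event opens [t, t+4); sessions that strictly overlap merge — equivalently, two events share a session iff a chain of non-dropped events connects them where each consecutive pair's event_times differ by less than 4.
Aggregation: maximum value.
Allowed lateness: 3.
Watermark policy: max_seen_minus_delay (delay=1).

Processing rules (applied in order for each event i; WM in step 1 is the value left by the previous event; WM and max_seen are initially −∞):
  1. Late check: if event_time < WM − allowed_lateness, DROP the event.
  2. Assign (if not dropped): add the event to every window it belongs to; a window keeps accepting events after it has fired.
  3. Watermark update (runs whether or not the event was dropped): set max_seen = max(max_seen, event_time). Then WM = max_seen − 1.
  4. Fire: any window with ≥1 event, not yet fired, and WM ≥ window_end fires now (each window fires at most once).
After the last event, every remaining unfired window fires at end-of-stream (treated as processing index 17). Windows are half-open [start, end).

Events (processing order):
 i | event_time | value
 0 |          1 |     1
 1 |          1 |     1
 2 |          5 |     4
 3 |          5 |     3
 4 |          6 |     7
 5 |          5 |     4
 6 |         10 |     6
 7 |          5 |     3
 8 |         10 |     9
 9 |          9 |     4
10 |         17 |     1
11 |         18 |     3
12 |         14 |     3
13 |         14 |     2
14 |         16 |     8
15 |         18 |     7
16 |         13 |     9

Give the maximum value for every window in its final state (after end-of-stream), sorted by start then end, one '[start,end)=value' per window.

[1,5)=1 [5,14)=9 [14,22)=8

i=0 t=1 v=1: → [1,5); WM=0
i=1 t=1 v=1: → [1,5); WM=0
i=2 t=5 v=4: → [5,9); WM=4
i=3 t=5 v=3: → [5,9); WM=4
i=4 t=6 v=7: → [5,10); WM=5
i=5 t=5 v=4: → [5,10); WM=5
i=6 t=10 v=6: → [10,14); WM=9
i=7 t=5 v=3: DROP (t<9-3); WM=9
i=8 t=10 v=9: → [10,14); WM=9
i=9 t=9 v=4: → [5,14); WM=9
i=10 t=17 v=1: → [17,21); WM=16
i=11 t=18 v=3: → [17,22); WM=17
i=12 t=14 v=3: → [14,22); WM=17
i=13 t=14 v=2: → [14,22); WM=17
i=14 t=16 v=8: → [14,22); WM=17
i=15 t=18 v=7: → [14,22); WM=17
i=16 t=13 v=9: DROP (t<17-3); WM=17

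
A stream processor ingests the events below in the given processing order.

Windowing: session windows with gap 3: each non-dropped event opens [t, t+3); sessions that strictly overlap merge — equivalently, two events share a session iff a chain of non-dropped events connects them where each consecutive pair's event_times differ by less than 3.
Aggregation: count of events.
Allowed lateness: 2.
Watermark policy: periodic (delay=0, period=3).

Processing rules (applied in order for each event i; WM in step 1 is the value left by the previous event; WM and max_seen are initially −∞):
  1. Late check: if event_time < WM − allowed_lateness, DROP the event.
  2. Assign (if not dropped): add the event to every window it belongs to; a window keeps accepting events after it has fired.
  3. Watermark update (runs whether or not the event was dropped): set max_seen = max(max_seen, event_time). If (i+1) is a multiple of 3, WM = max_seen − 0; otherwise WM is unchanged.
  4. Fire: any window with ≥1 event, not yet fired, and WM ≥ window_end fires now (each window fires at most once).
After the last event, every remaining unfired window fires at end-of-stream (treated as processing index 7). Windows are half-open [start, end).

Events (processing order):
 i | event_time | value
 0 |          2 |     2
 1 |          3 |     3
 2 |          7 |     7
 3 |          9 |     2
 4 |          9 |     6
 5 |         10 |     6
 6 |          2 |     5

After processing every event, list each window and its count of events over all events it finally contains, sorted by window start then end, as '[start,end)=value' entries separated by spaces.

i=0 t=2 v=2: → [2,5); WM=−∞
i=1 t=3 v=3: → [2,6); WM=−∞
i=2 t=7 v=7: → [7,10); WM=7
i=3 t=9 v=2: → [7,12); WM=7
i=4 t=9 v=6: → [7,12); WM=7
i=5 t=10 v=6: → [7,13); WM=10
i=6 t=2 v=5: DROP (t<10-2); WM=10

[2,6)=2 [7,13)=4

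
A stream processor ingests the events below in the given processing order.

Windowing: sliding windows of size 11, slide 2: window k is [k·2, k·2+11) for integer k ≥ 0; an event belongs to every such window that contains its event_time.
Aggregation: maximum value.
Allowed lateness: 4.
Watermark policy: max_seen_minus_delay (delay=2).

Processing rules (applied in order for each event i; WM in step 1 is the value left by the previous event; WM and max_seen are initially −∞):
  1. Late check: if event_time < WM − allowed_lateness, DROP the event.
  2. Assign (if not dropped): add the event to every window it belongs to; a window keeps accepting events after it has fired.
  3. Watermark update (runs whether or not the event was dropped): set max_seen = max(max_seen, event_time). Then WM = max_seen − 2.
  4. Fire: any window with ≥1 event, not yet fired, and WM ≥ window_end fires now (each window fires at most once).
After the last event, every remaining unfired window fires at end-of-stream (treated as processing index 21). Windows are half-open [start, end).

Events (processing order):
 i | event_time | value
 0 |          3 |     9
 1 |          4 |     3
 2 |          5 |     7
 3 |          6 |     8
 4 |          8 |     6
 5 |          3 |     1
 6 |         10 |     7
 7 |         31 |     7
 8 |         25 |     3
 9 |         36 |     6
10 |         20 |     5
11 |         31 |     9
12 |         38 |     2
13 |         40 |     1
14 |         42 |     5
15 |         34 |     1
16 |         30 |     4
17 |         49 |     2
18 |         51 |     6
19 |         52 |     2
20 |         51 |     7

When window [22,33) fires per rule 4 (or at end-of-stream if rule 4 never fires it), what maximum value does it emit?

i=0 t=3 v=9: → [2,13),[0,11); WM=1
i=1 t=4 v=3: → [4,15),[2,13),[0,11); WM=2
i=2 t=5 v=7: → [4,15),[2,13),[0,11); WM=3
i=3 t=6 v=8: → [6,17),[4,15),[2,13),[0,11); WM=4
i=4 t=8 v=6: → [8,19),[6,17),[4,15),[2,13),[0,11); WM=6
i=5 t=3 v=1: → [2,13),[0,11); WM=6
i=6 t=10 v=7: → [10,21),[8,19),[6,17),[4,15),[2,13),[0,11); WM=8
i=7 t=31 v=7: → [30,41),[28,39),[26,37),[24,35),[22,33); WM=29; [0,11) fires=9 [2,13) fires=9 [4,15) fires=8 [6,17) fires=8 [8,19) fires=7 [10,21) fires=7
i=8 t=25 v=3: → [24,35),[22,33),[20,31),[18,29),[16,27); WM=29; [16,27) fires=3 [18,29) fires=3
i=9 t=36 v=6: → [36,47),[34,45),[32,43),[30,41),[28,39),[26,37); WM=34; [20,31) fires=3 [22,33) fires=7
i=10 t=20 v=5: DROP (t<34-4); WM=34
i=11 t=31 v=9: → [30,41),[28,39),[26,37),[24,35),[22,33); WM=34
i=12 t=38 v=2: → [38,49),[36,47),[34,45),[32,43),[30,41),[28,39); WM=36; [24,35) fires=9
i=13 t=40 v=1: → [40,51),[38,49),[36,47),[34,45),[32,43),[30,41); WM=38; [26,37) fires=9
i=14 t=42 v=5: → [42,53),[40,51),[38,49),[36,47),[34,45),[32,43); WM=40; [28,39) fires=9
i=15 t=34 v=1: DROP (t<40-4); WM=40
i=16 t=30 v=4: DROP (t<40-4); WM=40
i=17 t=49 v=2: → [48,59),[46,57),[44,55),[42,53),[40,51); WM=47; [30,41) fires=9 [32,43) fires=6 [34,45) fires=6 [36,47) fires=6
i=18 t=51 v=6: → [50,61),[48,59),[46,57),[44,55),[42,53); WM=49; [38,49) fires=5
i=19 t=52 v=2: → [52,63),[50,61),[48,59),[46,57),[44,55),[42,53); WM=50
i=20 t=51 v=7: → [50,61),[48,59),[46,57),[44,55),[42,53); WM=50

7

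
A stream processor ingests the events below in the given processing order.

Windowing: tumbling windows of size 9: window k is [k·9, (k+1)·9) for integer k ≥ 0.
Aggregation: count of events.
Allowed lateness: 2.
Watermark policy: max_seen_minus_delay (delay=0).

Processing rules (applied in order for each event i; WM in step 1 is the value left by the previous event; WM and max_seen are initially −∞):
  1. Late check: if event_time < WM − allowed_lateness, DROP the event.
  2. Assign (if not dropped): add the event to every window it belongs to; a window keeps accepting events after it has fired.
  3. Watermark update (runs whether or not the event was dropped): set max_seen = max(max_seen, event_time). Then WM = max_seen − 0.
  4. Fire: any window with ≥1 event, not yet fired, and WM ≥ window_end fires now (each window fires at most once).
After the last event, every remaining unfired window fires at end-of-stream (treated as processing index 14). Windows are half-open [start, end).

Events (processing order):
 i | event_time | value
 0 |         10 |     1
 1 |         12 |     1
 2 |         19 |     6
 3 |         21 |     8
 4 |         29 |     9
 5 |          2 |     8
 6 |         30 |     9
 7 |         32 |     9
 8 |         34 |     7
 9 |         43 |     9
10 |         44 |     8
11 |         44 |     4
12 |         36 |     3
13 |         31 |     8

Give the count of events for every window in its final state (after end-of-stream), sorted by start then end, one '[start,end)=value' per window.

[9,18)=2 [18,27)=2 [27,36)=4 [36,45)=3

i=0 t=10 v=1: → [9,18); WM=10
i=1 t=12 v=1: → [9,18); WM=12
i=2 t=19 v=6: → [18,27); WM=19; [9,18) fires=2
i=3 t=21 v=8: → [18,27); WM=21
i=4 t=29 v=9: → [27,36); WM=29; [18,27) fires=2
i=5 t=2 v=8: DROP (t<29-2); WM=29
i=6 t=30 v=9: → [27,36); WM=30
i=7 t=32 v=9: → [27,36); WM=32
i=8 t=34 v=7: → [27,36); WM=34
i=9 t=43 v=9: → [36,45); WM=43; [27,36) fires=4
i=10 t=44 v=8: → [36,45); WM=44
i=11 t=44 v=4: → [36,45); WM=44
i=12 t=36 v=3: DROP (t<44-2); WM=44
i=13 t=31 v=8: DROP (t<44-2); WM=44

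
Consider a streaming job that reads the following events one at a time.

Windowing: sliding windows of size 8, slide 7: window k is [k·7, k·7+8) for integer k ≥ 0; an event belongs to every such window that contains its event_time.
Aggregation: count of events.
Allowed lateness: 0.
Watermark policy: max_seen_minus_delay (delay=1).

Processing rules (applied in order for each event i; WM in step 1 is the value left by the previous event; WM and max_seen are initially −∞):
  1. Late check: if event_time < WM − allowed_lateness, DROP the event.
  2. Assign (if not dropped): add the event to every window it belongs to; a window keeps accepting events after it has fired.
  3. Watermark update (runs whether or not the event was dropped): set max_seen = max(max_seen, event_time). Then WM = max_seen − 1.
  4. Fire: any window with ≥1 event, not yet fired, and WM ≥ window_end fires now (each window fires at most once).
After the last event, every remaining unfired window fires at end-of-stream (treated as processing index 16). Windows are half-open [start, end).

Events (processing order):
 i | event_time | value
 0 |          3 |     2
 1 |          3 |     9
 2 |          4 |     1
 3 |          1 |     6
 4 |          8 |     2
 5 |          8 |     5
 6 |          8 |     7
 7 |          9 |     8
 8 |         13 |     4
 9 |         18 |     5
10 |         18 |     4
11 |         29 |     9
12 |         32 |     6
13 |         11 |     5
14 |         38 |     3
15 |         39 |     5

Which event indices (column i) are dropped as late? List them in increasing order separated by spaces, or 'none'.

3 13

i=0 t=3 v=2: → [0,8); WM=2
i=1 t=3 v=9: → [0,8); WM=2
i=2 t=4 v=1: → [0,8); WM=3
i=3 t=1 v=6: DROP (t<3-0); WM=3
i=4 t=8 v=2: → [7,15); WM=7
i=5 t=8 v=5: → [7,15); WM=7
i=6 t=8 v=7: → [7,15); WM=7
i=7 t=9 v=8: → [7,15); WM=8; [0,8) fires=3
i=8 t=13 v=4: → [7,15); WM=12
i=9 t=18 v=5: → [14,22); WM=17; [7,15) fires=5
i=10 t=18 v=4: → [14,22); WM=17
i=11 t=29 v=9: → [28,36); WM=28; [14,22) fires=2
i=12 t=32 v=6: → [28,36); WM=31
i=13 t=11 v=5: DROP (t<31-0); WM=31
i=14 t=38 v=3: → [35,43); WM=37; [28,36) fires=2
i=15 t=39 v=5: → [35,43); WM=38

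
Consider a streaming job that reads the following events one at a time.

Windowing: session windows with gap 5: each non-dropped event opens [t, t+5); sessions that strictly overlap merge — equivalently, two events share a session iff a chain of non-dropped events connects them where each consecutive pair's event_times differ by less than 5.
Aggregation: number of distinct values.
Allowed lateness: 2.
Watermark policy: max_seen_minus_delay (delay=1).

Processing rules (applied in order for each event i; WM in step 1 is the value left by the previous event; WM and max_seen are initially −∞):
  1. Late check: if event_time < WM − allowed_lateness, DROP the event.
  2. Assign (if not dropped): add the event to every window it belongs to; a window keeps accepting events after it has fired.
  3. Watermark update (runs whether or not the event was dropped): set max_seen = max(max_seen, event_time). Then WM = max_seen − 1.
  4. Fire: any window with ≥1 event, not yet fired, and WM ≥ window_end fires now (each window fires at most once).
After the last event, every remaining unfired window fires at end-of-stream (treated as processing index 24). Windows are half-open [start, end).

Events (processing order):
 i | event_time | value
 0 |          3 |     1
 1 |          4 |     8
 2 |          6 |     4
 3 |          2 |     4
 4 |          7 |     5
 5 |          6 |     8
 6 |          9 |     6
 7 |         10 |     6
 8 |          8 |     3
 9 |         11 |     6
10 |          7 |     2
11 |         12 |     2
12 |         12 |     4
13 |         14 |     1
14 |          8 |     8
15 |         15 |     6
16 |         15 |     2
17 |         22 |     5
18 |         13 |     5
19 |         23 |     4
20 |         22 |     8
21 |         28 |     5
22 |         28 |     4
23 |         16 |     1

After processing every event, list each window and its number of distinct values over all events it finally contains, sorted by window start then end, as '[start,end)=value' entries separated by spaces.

i=0 t=3 v=1: → [3,8); WM=2
i=1 t=4 v=8: → [3,9); WM=3
i=2 t=6 v=4: → [3,11); WM=5
i=3 t=2 v=4: DROP (t<5-2); WM=5
i=4 t=7 v=5: → [3,12); WM=6
i=5 t=6 v=8: → [3,12); WM=6
i=6 t=9 v=6: → [3,14); WM=8
i=7 t=10 v=6: → [3,15); WM=9
i=8 t=8 v=3: → [3,15); WM=9
i=9 t=11 v=6: → [3,16); WM=10
i=10 t=7 v=2: DROP (t<10-2); WM=10
i=11 t=12 v=2: → [3,17); WM=11
i=12 t=12 v=4: → [3,17); WM=11
i=13 t=14 v=1: → [3,19); WM=13
i=14 t=8 v=8: DROP (t<13-2); WM=13
i=15 t=15 v=6: → [3,20); WM=14
i=16 t=15 v=2: → [3,20); WM=14
i=17 t=22 v=5: → [22,27); WM=21
i=18 t=13 v=5: DROP (t<21-2); WM=21
i=19 t=23 v=4: → [22,28); WM=22
i=20 t=22 v=8: → [22,28); WM=22
i=21 t=28 v=5: → [28,33); WM=27
i=22 t=28 v=4: → [28,33); WM=27
i=23 t=16 v=1: DROP (t<27-2); WM=27

[3,20)=7 [22,28)=3 [28,33)=2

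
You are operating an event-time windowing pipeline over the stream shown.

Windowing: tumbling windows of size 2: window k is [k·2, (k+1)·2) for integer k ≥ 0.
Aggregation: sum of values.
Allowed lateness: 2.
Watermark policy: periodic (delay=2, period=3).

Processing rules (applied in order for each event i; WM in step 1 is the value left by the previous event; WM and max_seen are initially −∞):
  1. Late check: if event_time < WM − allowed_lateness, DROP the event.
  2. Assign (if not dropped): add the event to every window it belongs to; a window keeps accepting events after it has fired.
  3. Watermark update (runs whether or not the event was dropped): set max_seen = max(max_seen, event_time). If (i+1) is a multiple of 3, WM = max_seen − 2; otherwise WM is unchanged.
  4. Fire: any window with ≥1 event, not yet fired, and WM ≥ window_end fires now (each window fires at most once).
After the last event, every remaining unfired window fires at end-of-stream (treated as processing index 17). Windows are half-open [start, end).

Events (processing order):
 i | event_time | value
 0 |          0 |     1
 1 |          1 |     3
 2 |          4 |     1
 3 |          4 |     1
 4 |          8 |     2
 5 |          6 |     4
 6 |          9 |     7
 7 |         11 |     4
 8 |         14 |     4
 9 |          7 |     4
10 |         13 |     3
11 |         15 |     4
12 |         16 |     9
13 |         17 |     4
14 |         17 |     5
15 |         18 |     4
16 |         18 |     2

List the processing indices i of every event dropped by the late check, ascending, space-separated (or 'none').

9

i=0 t=0 v=1: → [0,2); WM=−∞
i=1 t=1 v=3: → [0,2); WM=−∞
i=2 t=4 v=1: → [4,6); WM=2; [0,2) fires=4
i=3 t=4 v=1: → [4,6); WM=2
i=4 t=8 v=2: → [8,10); WM=2
i=5 t=6 v=4: → [6,8); WM=6; [4,6) fires=2
i=6 t=9 v=7: → [8,10); WM=6
i=7 t=11 v=4: → [10,12); WM=6
i=8 t=14 v=4: → [14,16); WM=12; [6,8) fires=4 [8,10) fires=9 [10,12) fires=4
i=9 t=7 v=4: DROP (t<12-2); WM=12
i=10 t=13 v=3: → [12,14); WM=12
i=11 t=15 v=4: → [14,16); WM=13
i=12 t=16 v=9: → [16,18); WM=13
i=13 t=17 v=4: → [16,18); WM=13
i=14 t=17 v=5: → [16,18); WM=15; [12,14) fires=3
i=15 t=18 v=4: → [18,20); WM=15
i=16 t=18 v=2: → [18,20); WM=15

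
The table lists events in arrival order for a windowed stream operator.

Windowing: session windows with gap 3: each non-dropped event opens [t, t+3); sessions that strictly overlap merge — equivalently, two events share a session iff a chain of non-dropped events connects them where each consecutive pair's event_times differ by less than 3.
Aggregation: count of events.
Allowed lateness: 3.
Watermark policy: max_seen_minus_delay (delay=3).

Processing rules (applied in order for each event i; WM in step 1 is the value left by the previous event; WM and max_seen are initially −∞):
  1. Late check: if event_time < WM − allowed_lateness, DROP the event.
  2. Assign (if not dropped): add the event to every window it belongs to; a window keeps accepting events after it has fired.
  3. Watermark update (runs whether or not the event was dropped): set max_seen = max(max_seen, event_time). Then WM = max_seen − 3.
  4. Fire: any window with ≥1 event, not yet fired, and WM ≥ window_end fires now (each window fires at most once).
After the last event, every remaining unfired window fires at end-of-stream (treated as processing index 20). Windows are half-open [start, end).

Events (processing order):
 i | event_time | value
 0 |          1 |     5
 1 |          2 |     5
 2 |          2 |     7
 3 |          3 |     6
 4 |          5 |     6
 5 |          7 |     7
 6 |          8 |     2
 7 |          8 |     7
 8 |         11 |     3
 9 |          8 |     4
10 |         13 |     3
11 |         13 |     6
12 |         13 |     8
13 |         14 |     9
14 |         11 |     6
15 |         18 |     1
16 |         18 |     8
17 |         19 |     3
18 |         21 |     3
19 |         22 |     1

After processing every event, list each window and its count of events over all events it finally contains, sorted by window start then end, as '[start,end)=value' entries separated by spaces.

i=0 t=1 v=5: → [1,4); WM=-2
i=1 t=2 v=5: → [1,5); WM=-1
i=2 t=2 v=7: → [1,5); WM=-1
i=3 t=3 v=6: → [1,6); WM=0
i=4 t=5 v=6: → [1,8); WM=2
i=5 t=7 v=7: → [1,10); WM=4
i=6 t=8 v=2: → [1,11); WM=5
i=7 t=8 v=7: → [1,11); WM=5
i=8 t=11 v=3: → [11,14); WM=8
i=9 t=8 v=4: → [1,11); WM=8
i=10 t=13 v=3: → [11,16); WM=10
i=11 t=13 v=6: → [11,16); WM=10
i=12 t=13 v=8: → [11,16); WM=10
i=13 t=14 v=9: → [11,17); WM=11
i=14 t=11 v=6: → [11,17); WM=11
i=15 t=18 v=1: → [18,21); WM=15
i=16 t=18 v=8: → [18,21); WM=15
i=17 t=19 v=3: → [18,22); WM=16
i=18 t=21 v=3: → [18,24); WM=18
i=19 t=22 v=1: → [18,25); WM=19

[1,11)=9 [11,17)=6 [18,25)=5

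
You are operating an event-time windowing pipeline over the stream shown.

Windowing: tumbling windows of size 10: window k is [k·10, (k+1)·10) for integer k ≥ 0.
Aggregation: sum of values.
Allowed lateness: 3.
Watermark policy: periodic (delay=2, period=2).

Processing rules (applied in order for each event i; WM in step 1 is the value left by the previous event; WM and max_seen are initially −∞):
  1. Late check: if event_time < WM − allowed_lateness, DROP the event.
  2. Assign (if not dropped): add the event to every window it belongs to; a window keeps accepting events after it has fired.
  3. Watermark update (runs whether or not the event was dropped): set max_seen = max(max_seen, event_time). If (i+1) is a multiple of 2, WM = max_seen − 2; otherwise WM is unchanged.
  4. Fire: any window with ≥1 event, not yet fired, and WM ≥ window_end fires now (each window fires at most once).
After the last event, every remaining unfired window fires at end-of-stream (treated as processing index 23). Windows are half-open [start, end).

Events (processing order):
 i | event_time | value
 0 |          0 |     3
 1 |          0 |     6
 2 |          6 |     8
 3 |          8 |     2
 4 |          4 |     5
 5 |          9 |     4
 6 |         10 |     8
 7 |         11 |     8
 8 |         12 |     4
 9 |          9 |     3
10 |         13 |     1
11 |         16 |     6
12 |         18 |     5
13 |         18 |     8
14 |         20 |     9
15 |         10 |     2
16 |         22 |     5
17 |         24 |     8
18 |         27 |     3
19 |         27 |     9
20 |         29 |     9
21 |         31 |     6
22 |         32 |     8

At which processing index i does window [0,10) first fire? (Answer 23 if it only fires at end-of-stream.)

9

i=0 t=0 v=3: → [0,10); WM=−∞
i=1 t=0 v=6: → [0,10); WM=-2
i=2 t=6 v=8: → [0,10); WM=-2
i=3 t=8 v=2: → [0,10); WM=6
i=4 t=4 v=5: → [0,10); WM=6
i=5 t=9 v=4: → [0,10); WM=7
i=6 t=10 v=8: → [10,20); WM=7
i=7 t=11 v=8: → [10,20); WM=9
i=8 t=12 v=4: → [10,20); WM=9
i=9 t=9 v=3: → [0,10); WM=10; [0,10) fires=31
i=10 t=13 v=1: → [10,20); WM=10
i=11 t=16 v=6: → [10,20); WM=14
i=12 t=18 v=5: → [10,20); WM=14
i=13 t=18 v=8: → [10,20); WM=16
i=14 t=20 v=9: → [20,30); WM=16
i=15 t=10 v=2: DROP (t<16-3); WM=18
i=16 t=22 v=5: → [20,30); WM=18
i=17 t=24 v=8: → [20,30); WM=22; [10,20) fires=40
i=18 t=27 v=3: → [20,30); WM=22
i=19 t=27 v=9: → [20,30); WM=25
i=20 t=29 v=9: → [20,30); WM=25
i=21 t=31 v=6: → [30,40); WM=29
i=22 t=32 v=8: → [30,40); WM=29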